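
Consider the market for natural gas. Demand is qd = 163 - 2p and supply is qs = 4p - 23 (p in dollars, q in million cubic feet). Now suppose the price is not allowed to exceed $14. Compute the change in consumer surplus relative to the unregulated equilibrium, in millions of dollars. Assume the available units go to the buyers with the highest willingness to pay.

Without the control the market clears where 163 - 2p = 4p - 23, i.e. p* = 31 and q* = 101.
Since 14 < 31, the ceiling is binding.
At p = 14: qd = 163 - 2·14 = 135 and qs = 4·14 - 23 = 33.
Consumer surplus without the control is ½ · (81.5 - 31) · 101 = 2550.25.
With the ceiling, 33 units are sold at 14 (assume they go to the highest-value buyers). The demand price at q = 33 is 65, so CS = ½ · [(81.5 - 14) + (65 - 14)] · 33 = 1955.25.
Change in consumer surplus = 1955.25 - 2550.25 = -595.

-595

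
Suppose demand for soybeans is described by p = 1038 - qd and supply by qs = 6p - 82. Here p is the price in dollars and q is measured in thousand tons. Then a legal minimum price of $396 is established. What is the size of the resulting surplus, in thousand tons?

1652

Rearranging demand gives qd = 1038 - p. Setting quantity demanded equal to quantity supplied, 1038 - p = 6p - 82, gives p* = 160 and q* = 878.
Since 396 > 160, the floor is binding.
At p = 396: qd = 1038 - 396 = 642 and qs = 6·396 - 82 = 2294.
Surplus = qs - qd = 2294 - 642 = 1652.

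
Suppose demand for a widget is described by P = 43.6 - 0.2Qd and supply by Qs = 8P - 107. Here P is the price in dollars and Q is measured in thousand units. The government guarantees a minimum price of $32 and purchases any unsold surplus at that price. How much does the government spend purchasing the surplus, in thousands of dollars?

Rearranging demand gives Qd = 218 - 5P. Equilibrium: 218 - 5P = 8P - 107, so 325 = 13P and P* = 25, Q* = 93.
The floor of 32 is above the equilibrium price 25, so it binds.
At P = 32: Qd = 218 - 5·32 = 58 and Qs = 8·32 - 107 = 149.
Surplus = Qs - Qd = 91.
Government expenditure = surplus × support price = 91 × 32 = 2912.

2912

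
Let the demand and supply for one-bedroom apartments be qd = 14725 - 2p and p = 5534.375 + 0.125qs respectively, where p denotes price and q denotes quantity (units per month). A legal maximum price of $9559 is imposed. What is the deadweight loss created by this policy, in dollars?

Rearranging supply gives qs = 8p - 44275. Setting quantity demanded equal to quantity supplied, 14725 - 2p = 8p - 44275, gives p* = 5900 and q* = 2925.
Since 9559 is above p* = 5900, the ceiling does not bind and the free-market outcome prevails.
Since the control does not bind, no trades are prevented and deadweight loss is zero.

0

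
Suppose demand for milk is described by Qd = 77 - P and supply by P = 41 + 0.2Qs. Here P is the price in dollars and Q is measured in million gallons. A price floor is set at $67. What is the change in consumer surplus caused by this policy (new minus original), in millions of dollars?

Rearranging supply gives Qs = 5P - 205. Equilibrium: 77 - P = 5P - 205, so 282 = 6P and P* = 47, Q* = 30.
Because the floor (67) lies above the market-clearing price, it is binding.
At P = 67: Qd = 77 - 67 = 10 and Qs = 5·67 - 205 = 130.
Consumer surplus without the control is ½ · (77 - 47) · 30 = 450.
With the floor, consumers buy 10 units at 67, so CS = ½ · (77 - 67) · 10 = 50.
Change in consumer surplus = 50 - 450 = -400.

-400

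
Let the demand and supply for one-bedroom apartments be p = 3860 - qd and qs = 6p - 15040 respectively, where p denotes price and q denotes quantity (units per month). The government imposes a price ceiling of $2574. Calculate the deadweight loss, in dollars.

333396

Rearranging demand gives qd = 3860 - p. Setting quantity demanded equal to quantity supplied, 3860 - p = 6p - 15040, gives p* = 2700 and q* = 1160.
Since 2574 < 2700, the ceiling is binding.
At p = 2574: qd = 3860 - 2574 = 1286 and qs = 6·2574 - 15040 = 404.
Quantity traded falls to 404. At q = 404 the demand price is 3860 - 404 = 3456 and the supply price is (15040 + 404)/6 = 2574.
Deadweight loss = ½ · (3456 - 2574) · (1160 - 404) = ½ · 882 · 756 = 333396.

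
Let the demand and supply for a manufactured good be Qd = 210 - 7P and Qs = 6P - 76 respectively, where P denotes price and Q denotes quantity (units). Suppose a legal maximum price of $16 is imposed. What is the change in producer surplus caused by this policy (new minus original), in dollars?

Equilibrium: 210 - 7P = 6P - 76, so 286 = 13P and P* = 22, Q* = 56.
Since 16 < 22, the ceiling is binding.
At P = 16: Qd = 210 - 7·16 = 98 and Qs = 6·16 - 76 = 20.
Producer surplus without the control is ½ · (22 - 38/3) · 56 = 784/3.
With the ceiling, producers sell 20 units at 16, so PS = ½ · (16 - 38/3) · 20 = 100/3.
Change in producer surplus = 100/3 - 784/3 = -228.

-228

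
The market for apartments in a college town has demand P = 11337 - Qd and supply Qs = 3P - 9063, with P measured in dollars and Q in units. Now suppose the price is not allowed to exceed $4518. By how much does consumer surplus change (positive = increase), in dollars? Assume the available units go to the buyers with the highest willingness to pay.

Rearranging demand gives Qd = 11337 - P. In a free market, 11337 - P = 3P - 9063 gives the equilibrium P* = 5100, Q* = 6237.
The ceiling of 4518 is below the equilibrium price 5100, so it binds.
At P = 4518: Qd = 11337 - 4518 = 6819 and Qs = 3·4518 - 9063 = 4491.
Consumer surplus without the control is ½ · (11337 - 5100) · 6237 = 19450084.5.
With the ceiling, 4491 units are sold at 4518 (assume they go to the highest-value buyers). The demand price at Q = 4491 is 6846, so CS = ½ · [(11337 - 4518) + (6846 - 4518)] · 4491 = 20539588.5.
Change in consumer surplus = 20539588.5 - 19450084.5 = 1089504.

1089504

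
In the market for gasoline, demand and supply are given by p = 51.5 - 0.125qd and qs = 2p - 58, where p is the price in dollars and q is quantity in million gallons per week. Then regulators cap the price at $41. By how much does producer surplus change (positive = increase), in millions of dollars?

Rearranging demand gives qd = 412 - 8p. Without the control the market clears where 412 - 8p = 2p - 58, i.e. p* = 47 and q* = 36.
Because the ceiling (41) lies below the market-clearing price, it is binding.
At p = 41: qd = 412 - 8·41 = 84 and qs = 2·41 - 58 = 24.
Producer surplus without the control is ½ · (47 - 29) · 36 = 324.
With the ceiling, producers sell 24 units at 41, so PS = ½ · (41 - 29) · 24 = 144.
Change in producer surplus = 144 - 324 = -180.

-180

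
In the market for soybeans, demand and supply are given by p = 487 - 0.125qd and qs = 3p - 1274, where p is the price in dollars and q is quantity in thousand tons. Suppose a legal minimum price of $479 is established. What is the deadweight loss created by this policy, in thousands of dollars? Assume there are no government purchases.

1188

Rearranging demand gives qd = 3896 - 8p. Setting quantity demanded equal to quantity supplied, 3896 - 8p = 3p - 1274, gives p* = 470 and q* = 136.
Since 479 > 470, the floor is binding.
At p = 479: qd = 3896 - 8·479 = 64 and qs = 3·479 - 1274 = 163.
Quantity traded falls to 64. At q = 64 the demand price is (3896 - 64)/8 = 479 and the supply price is (1274 + 64)/3 = 446.
Deadweight loss = ½ · (479 - 446) · (136 - 64) = ½ · 33 · 72 = 1188.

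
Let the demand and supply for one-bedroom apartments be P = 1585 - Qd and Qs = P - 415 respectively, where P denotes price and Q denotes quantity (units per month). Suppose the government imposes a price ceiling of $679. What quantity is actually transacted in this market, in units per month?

Rearranging demand gives Qd = 1585 - P. Equilibrium: 1585 - P = P - 415, so 2000 = 2P and P* = 1000, Q* = 585.
The ceiling of 679 is below the equilibrium price 1000, so it binds.
At P = 679: Qd = 1585 - 679 = 906 and Qs = 679 - 415 = 264.
The quantity actually transacted is the short side, supply: 264.

264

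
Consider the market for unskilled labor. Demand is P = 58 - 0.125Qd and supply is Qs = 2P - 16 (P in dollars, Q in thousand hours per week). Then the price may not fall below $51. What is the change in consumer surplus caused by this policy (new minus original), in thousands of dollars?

-204

Rearranging demand gives Qd = 464 - 8P. Equilibrium: 464 - 8P = 2P - 16, so 480 = 10P and P* = 48, Q* = 80.
The floor of 51 is above the equilibrium price 48, so it binds.
At P = 51: Qd = 464 - 8·51 = 56 and Qs = 2·51 - 16 = 86.
Consumer surplus without the control is ½ · (58 - 48) · 80 = 400.
With the floor, consumers buy 56 units at 51, so CS = ½ · (58 - 51) · 56 = 196.
Change in consumer surplus = 196 - 400 = -204.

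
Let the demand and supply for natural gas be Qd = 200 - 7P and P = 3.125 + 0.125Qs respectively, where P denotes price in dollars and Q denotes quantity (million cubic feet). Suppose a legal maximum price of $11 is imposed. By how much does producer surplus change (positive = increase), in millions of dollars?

Rearranging supply gives Qs = 8P - 25. Setting quantity demanded equal to quantity supplied, 200 - 7P = 8P - 25, gives P* = 15 and Q* = 95.
The ceiling of 11 is below the equilibrium price 15, so it binds.
At P = 11: Qd = 200 - 7·11 = 123 and Qs = 8·11 - 25 = 63.
Producer surplus without the control is ½ · (15 - 3.125) · 95 = 564.0625.
With the ceiling, producers sell 63 units at 11, so PS = ½ · (11 - 3.125) · 63 = 248.0625.
Change in producer surplus = 248.0625 - 564.0625 = -316.

-316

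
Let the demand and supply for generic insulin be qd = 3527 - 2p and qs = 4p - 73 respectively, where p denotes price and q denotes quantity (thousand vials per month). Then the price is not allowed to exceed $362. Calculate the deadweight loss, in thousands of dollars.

Setting quantity demanded equal to quantity supplied, 3527 - 2p = 4p - 73, gives p* = 600 and q* = 2327.
Because the ceiling (362) lies below the market-clearing price, it is binding.
At p = 362: qd = 3527 - 2·362 = 2803 and qs = 4·362 - 73 = 1375.
Quantity traded falls to 1375. At q = 1375 the demand price is (3527 - 1375)/2 = 1076 and the supply price is (73 + 1375)/4 = 362.
Deadweight loss = ½ · (1076 - 362) · (2327 - 1375) = ½ · 714 · 952 = 339864.

339864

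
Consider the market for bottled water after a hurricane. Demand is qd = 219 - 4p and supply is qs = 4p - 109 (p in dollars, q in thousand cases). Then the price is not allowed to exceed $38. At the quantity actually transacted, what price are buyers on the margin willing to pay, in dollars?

In a free market, 219 - 4p = 4p - 109 gives the equilibrium p* = 41, q* = 55.
The ceiling of 38 is below the equilibrium price 41, so it binds.
At p = 38: qd = 219 - 4·38 = 67 and qs = 4·38 - 109 = 43.
Only 43 units reach the market. On the demand curve, the marginal buyer's willingness to pay at q = 43 is (219 - 43)/4 = 44.

44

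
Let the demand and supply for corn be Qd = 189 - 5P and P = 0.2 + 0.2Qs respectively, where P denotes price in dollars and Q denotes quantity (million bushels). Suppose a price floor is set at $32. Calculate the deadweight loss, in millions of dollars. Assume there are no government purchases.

845

Rearranging supply gives Qs = 5P - 1. In a free market, 189 - 5P = 5P - 1 gives the equilibrium P* = 19, Q* = 94.
Since 32 > 19, the floor is binding.
At P = 32: Qd = 189 - 5·32 = 29 and Qs = 5·32 - 1 = 159.
Quantity traded falls to 29. At Q = 29 the demand price is (189 - 29)/5 = 32 and the supply price is (1 + 29)/5 = 6.
Deadweight loss = ½ · (32 - 6) · (94 - 29) = ½ · 26 · 65 = 845.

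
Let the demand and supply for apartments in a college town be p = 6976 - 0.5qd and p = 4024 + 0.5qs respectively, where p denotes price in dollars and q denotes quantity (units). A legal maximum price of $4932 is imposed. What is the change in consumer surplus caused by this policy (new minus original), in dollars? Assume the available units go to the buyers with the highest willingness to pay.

708864

Rearranging demand gives qd = 13952 - 2p; rearranging supply gives qs = 2p - 8048. Equilibrium: 13952 - 2p = 2p - 8048, so 22000 = 4p and p* = 5500, q* = 2952.
Because the ceiling (4932) lies below the market-clearing price, it is binding.
At p = 4932: qd = 13952 - 2·4932 = 4088 and qs = 2·4932 - 8048 = 1816.
Consumer surplus without the control is ½ · (6976 - 5500) · 2952 = 2178576.
With the ceiling, 1816 units are sold at 4932 (assume they go to the highest-value buyers). The demand price at q = 1816 is 6068, so CS = ½ · [(6976 - 4932) + (6068 - 4932)] · 1816 = 2887440.
Change in consumer surplus = 2887440 - 2178576 = 708864.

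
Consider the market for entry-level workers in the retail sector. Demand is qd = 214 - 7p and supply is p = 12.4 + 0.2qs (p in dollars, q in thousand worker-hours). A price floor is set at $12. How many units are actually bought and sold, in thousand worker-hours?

53

Rearranging supply gives qs = 5p - 62. In a free market, 214 - 7p = 5p - 62 gives the equilibrium p* = 23, q* = 53.
The floor of 12 is below the equilibrium price 23, so it is not binding; the market clears at p* = 23, q* = 53.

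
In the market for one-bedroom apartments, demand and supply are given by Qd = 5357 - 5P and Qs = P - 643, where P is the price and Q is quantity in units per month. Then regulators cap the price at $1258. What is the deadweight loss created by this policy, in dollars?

0

In a free market, 5357 - 5P = P - 643 gives the equilibrium P* = 1000, Q* = 357.
The ceiling of 1258 is above the equilibrium price 1000, so it is not binding; the market clears at P* = 1000, Q* = 357.
Since the control does not bind, no trades are prevented and deadweight loss is zero.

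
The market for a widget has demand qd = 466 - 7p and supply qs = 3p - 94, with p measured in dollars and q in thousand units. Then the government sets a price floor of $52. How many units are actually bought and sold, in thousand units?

74

Equilibrium: 466 - 7p = 3p - 94, so 560 = 10p and p* = 56, q* = 74.
The floor of 52 is below the equilibrium price 56, so it is not binding; the market clears at p* = 56, q* = 74.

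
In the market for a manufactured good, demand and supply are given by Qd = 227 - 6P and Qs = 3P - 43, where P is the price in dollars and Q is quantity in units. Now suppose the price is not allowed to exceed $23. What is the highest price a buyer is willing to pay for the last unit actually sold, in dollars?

Setting quantity demanded equal to quantity supplied, 227 - 6P = 3P - 43, gives P* = 30 and Q* = 47.
Since 23 < 30, the ceiling is binding.
At P = 23: Qd = 227 - 6·23 = 89 and Qs = 3·23 - 43 = 26.
Only 26 units reach the market. On the demand curve, the marginal buyer's willingness to pay at Q = 26 is (227 - 26)/6 = 33.5.

33.5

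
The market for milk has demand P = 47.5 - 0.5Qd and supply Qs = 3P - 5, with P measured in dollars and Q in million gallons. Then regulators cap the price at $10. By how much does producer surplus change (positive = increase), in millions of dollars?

-400

Rearranging demand gives Qd = 95 - 2P. In a free market, 95 - 2P = 3P - 5 gives the equilibrium P* = 20, Q* = 55.
The ceiling of 10 is below the equilibrium price 20, so it binds.
At P = 10: Qd = 95 - 2·10 = 75 and Qs = 3·10 - 5 = 25.
Producer surplus without the control is ½ · (20 - 5/3) · 55 = 3025/6.
With the ceiling, producers sell 25 units at 10, so PS = ½ · (10 - 5/3) · 25 = 625/6.
Change in producer surplus = 625/6 - 3025/6 = -400.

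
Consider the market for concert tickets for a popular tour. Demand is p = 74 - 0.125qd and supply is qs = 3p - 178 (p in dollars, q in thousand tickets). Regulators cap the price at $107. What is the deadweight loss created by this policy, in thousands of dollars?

Rearranging demand gives qd = 592 - 8p. Equilibrium: 592 - 8p = 3p - 178, so 770 = 11p and p* = 70, q* = 32.
Since 107 is above p* = 70, the ceiling does not bind and the free-market outcome prevails.
Since the control does not bind, no trades are prevented and deadweight loss is zero.

0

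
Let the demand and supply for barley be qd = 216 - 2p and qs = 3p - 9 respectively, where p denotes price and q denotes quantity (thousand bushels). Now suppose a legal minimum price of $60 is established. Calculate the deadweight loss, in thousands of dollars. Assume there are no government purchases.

375

In a free market, 216 - 2p = 3p - 9 gives the equilibrium p* = 45, q* = 126.
The floor of 60 is above the equilibrium price 45, so it binds.
At p = 60: qd = 216 - 2·60 = 96 and qs = 3·60 - 9 = 171.
Quantity traded falls to 96. At q = 96 the demand price is (216 - 96)/2 = 60 and the supply price is (9 + 96)/3 = 35.
Deadweight loss = ½ · (60 - 35) · (126 - 96) = ½ · 25 · 30 = 375.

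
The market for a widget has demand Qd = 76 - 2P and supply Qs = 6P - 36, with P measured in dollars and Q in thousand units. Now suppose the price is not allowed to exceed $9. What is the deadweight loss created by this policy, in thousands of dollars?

Setting quantity demanded equal to quantity supplied, 76 - 2P = 6P - 36, gives P* = 14 and Q* = 48.
The ceiling of 9 is below the equilibrium price 14, so it binds.
At P = 9: Qd = 76 - 2·9 = 58 and Qs = 6·9 - 36 = 18.
Quantity traded falls to 18. At Q = 18 the demand price is (76 - 18)/2 = 29 and the supply price is (36 + 18)/6 = 9.
Deadweight loss = ½ · (29 - 9) · (48 - 18) = ½ · 20 · 30 = 300.

300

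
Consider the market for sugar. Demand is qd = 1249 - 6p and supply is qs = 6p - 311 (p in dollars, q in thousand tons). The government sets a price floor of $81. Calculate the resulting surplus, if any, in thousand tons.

0

In a free market, 1249 - 6p = 6p - 311 gives the equilibrium p* = 130, q* = 469.
The floor of 81 is below the equilibrium price 130, so it is not binding; the market clears at p* = 130, q* = 469.
Since the control does not bind, there is no surplus.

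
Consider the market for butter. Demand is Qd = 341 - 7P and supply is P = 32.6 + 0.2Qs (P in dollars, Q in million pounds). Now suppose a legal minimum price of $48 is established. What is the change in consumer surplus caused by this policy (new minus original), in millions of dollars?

Rearranging supply gives Qs = 5P - 163. In a free market, 341 - 7P = 5P - 163 gives the equilibrium P* = 42, Q* = 47.
Because the floor (48) lies above the market-clearing price, it is binding.
At P = 48: Qd = 341 - 7·48 = 5 and Qs = 5·48 - 163 = 77.
Consumer surplus without the control is ½ · (341/7 - 42) · 47 = 2209/14.
With the floor, consumers buy 5 units at 48, so CS = ½ · (341/7 - 48) · 5 = 25/14.
Change in consumer surplus = 25/14 - 2209/14 = -156.

-156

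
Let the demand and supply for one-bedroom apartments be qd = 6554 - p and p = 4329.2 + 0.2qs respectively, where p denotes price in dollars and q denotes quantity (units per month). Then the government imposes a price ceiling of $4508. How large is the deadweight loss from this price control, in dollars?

Rearranging supply gives qs = 5p - 21646. Equilibrium: 6554 - p = 5p - 21646, so 28200 = 6p and p* = 4700, q* = 1854.
The ceiling of 4508 is below the equilibrium price 4700, so it binds.
At p = 4508: qd = 6554 - 4508 = 2046 and qs = 5·4508 - 21646 = 894.
Quantity traded falls to 894. At q = 894 the demand price is 6554 - 894 = 5660 and the supply price is (21646 + 894)/5 = 4508.
Deadweight loss = ½ · (5660 - 4508) · (1854 - 894) = ½ · 1152 · 960 = 552960.

552960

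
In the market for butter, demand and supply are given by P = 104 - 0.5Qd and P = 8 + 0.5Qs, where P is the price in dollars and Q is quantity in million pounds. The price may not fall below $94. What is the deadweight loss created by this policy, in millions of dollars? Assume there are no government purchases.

2888

Rearranging demand gives Qd = 208 - 2P; rearranging supply gives Qs = 2P - 16. Without the control the market clears where 208 - 2P = 2P - 16, i.e. P* = 56 and Q* = 96.
Since 94 > 56, the floor is binding.
At P = 94: Qd = 208 - 2·94 = 20 and Qs = 2·94 - 16 = 172.
Quantity traded falls to 20. At Q = 20 the demand price is (208 - 20)/2 = 94 and the supply price is (16 + 20)/2 = 18.
Deadweight loss = ½ · (94 - 18) · (96 - 20) = ½ · 76 · 76 = 2888.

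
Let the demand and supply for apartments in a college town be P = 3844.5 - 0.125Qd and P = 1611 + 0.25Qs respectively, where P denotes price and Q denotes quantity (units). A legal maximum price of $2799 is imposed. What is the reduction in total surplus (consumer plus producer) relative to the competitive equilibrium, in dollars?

Rearranging demand gives Qd = 30756 - 8P; rearranging supply gives Qs = 4P - 6444. Without the control the market clears where 30756 - 8P = 4P - 6444, i.e. P* = 3100 and Q* = 5956.
Since 2799 < 3100, the ceiling is binding.
At P = 2799: Qd = 30756 - 8·2799 = 8364 and Qs = 4·2799 - 6444 = 4752.
Quantity traded falls to 4752. At Q = 4752 the demand price is (30756 - 4752)/8 = 3250.5 and the supply price is (6444 + 4752)/4 = 2799.
Deadweight loss = ½ · (3250.5 - 2799) · (5956 - 4752) = ½ · 451.5 · 1204 = 271803.

271803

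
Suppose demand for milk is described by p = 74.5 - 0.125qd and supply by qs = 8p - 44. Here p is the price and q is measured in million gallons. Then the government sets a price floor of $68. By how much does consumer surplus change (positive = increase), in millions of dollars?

-4592

Rearranging demand gives qd = 596 - 8p. Setting quantity demanded equal to quantity supplied, 596 - 8p = 8p - 44, gives p* = 40 and q* = 276.
The floor of 68 is above the equilibrium price 40, so it binds.
At p = 68: qd = 596 - 8·68 = 52 and qs = 8·68 - 44 = 500.
Consumer surplus without the control is ½ · (74.5 - 40) · 276 = 4761.
With the floor, consumers buy 52 units at 68, so CS = ½ · (74.5 - 68) · 52 = 169.
Change in consumer surplus = 169 - 4761 = -4592.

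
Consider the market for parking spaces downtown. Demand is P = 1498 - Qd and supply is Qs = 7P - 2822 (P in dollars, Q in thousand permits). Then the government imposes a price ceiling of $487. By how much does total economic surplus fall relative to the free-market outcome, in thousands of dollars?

Rearranging demand gives Qd = 1498 - P. Setting quantity demanded equal to quantity supplied, 1498 - P = 7P - 2822, gives P* = 540 and Q* = 958.
The ceiling of 487 is below the equilibrium price 540, so it binds.
At P = 487: Qd = 1498 - 487 = 1011 and Qs = 7·487 - 2822 = 587.
Quantity traded falls to 587. At Q = 587 the demand price is 1498 - 587 = 911 and the supply price is (2822 + 587)/7 = 487.
Deadweight loss = ½ · (911 - 487) · (958 - 587) = ½ · 424 · 371 = 78652.

78652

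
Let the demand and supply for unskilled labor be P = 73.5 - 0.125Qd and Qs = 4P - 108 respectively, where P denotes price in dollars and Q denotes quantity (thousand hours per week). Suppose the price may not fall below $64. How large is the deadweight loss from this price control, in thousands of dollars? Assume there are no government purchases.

432

Rearranging demand gives Qd = 588 - 8P. Equilibrium: 588 - 8P = 4P - 108, so 696 = 12P and P* = 58, Q* = 124.
Because the floor (64) lies above the market-clearing price, it is binding.
At P = 64: Qd = 588 - 8·64 = 76 and Qs = 4·64 - 108 = 148.
Quantity traded falls to 76. At Q = 76 the demand price is (588 - 76)/8 = 64 and the supply price is (108 + 76)/4 = 46.
Deadweight loss = ½ · (64 - 46) · (124 - 76) = ½ · 18 · 48 = 432.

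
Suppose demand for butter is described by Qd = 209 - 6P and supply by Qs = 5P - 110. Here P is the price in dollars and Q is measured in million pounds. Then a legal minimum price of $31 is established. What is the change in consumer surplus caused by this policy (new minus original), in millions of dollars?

Equilibrium: 209 - 6P = 5P - 110, so 319 = 11P and P* = 29, Q* = 35.
Since 31 > 29, the floor is binding.
At P = 31: Qd = 209 - 6·31 = 23 and Qs = 5·31 - 110 = 45.
Consumer surplus without the control is ½ · (209/6 - 29) · 35 = 1225/12.
With the floor, consumers buy 23 units at 31, so CS = ½ · (209/6 - 31) · 23 = 529/12.
Change in consumer surplus = 529/12 - 1225/12 = -58.

-58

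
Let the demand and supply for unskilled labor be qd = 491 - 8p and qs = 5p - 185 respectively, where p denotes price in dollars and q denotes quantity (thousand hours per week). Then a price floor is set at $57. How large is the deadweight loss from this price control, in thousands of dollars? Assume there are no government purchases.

Without the control the market clears where 491 - 8p = 5p - 185, i.e. p* = 52 and q* = 75.
The floor of 57 is above the equilibrium price 52, so it binds.
At p = 57: qd = 491 - 8·57 = 35 and qs = 5·57 - 185 = 100.
Quantity traded falls to 35. At q = 35 the demand price is (491 - 35)/8 = 57 and the supply price is (185 + 35)/5 = 44.
Deadweight loss = ½ · (57 - 44) · (75 - 35) = ½ · 13 · 40 = 260.

260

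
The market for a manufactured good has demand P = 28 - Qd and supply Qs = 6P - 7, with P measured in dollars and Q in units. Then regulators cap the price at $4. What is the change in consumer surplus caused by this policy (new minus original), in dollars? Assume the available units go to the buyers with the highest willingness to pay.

Rearranging demand gives Qd = 28 - P. Without the control the market clears where 28 - P = 6P - 7, i.e. P* = 5 and Q* = 23.
Since 4 < 5, the ceiling is binding.
At P = 4: Qd = 28 - 4 = 24 and Qs = 6·4 - 7 = 17.
Consumer surplus without the control is ½ · (28 - 5) · 23 = 264.5.
With the ceiling, 17 units are sold at 4 (assume they go to the highest-value buyers). The demand price at Q = 17 is 11, so CS = ½ · [(28 - 4) + (11 - 4)] · 17 = 263.5.
Change in consumer surplus = 263.5 - 264.5 = -1.

-1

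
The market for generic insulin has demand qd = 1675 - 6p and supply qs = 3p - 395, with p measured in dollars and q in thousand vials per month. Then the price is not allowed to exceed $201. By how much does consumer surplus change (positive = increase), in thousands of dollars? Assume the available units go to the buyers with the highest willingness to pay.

In a free market, 1675 - 6p = 3p - 395 gives the equilibrium p* = 230, q* = 295.
Since 201 < 230, the ceiling is binding.
At p = 201: qd = 1675 - 6·201 = 469 and qs = 3·201 - 395 = 208.
Consumer surplus without the control is ½ · (1675/6 - 230) · 295 = 87025/12.
With the ceiling, 208 units are sold at 201 (assume they go to the highest-value buyers). The demand price at q = 208 is 244.5, so CS = ½ · [(1675/6 - 201) + (244.5 - 201)] · 208 = 37960/3.
Change in consumer surplus = 37960/3 - 87025/12 = 5401.25.

5401.25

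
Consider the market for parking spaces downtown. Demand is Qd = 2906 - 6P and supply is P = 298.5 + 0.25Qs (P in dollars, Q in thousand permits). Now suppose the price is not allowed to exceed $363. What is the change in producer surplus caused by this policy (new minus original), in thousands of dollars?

Rearranging supply gives Qs = 4P - 1194. Equilibrium: 2906 - 6P = 4P - 1194, so 4100 = 10P and P* = 410, Q* = 446.
The ceiling of 363 is below the equilibrium price 410, so it binds.
At P = 363: Qd = 2906 - 6·363 = 728 and Qs = 4·363 - 1194 = 258.
Producer surplus without the control is ½ · (410 - 298.5) · 446 = 24864.5.
With the ceiling, producers sell 258 units at 363, so PS = ½ · (363 - 298.5) · 258 = 8320.5.
Change in producer surplus = 8320.5 - 24864.5 = -16544.

-16544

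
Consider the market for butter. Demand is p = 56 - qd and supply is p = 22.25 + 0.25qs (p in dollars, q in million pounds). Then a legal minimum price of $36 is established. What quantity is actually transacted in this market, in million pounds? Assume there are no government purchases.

20

Rearranging demand gives qd = 56 - p; rearranging supply gives qs = 4p - 89. Setting quantity demanded equal to quantity supplied, 56 - p = 4p - 89, gives p* = 29 and q* = 27.
Because the floor (36) lies above the market-clearing price, it is binding.
At p = 36: qd = 56 - 36 = 20 and qs = 4·36 - 89 = 55.
The quantity actually transacted is the short side, demand: 20.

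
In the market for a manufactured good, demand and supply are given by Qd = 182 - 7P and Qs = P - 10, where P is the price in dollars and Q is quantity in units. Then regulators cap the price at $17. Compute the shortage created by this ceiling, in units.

In a free market, 182 - 7P = P - 10 gives the equilibrium P* = 24, Q* = 14.
Because the ceiling (17) lies below the market-clearing price, it is binding.
At P = 17: Qd = 182 - 7·17 = 63 and Qs = 17 - 10 = 7.
Shortage = Qd - Qs = 63 - 7 = 56.

56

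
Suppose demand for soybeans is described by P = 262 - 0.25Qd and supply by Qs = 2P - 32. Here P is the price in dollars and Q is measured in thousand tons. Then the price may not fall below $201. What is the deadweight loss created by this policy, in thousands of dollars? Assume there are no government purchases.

Rearranging demand gives Qd = 1048 - 4P. Setting quantity demanded equal to quantity supplied, 1048 - 4P = 2P - 32, gives P* = 180 and Q* = 328.
Because the floor (201) lies above the market-clearing price, it is binding.
At P = 201: Qd = 1048 - 4·201 = 244 and Qs = 2·201 - 32 = 370.
Quantity traded falls to 244. At Q = 244 the demand price is (1048 - 244)/4 = 201 and the supply price is (32 + 244)/2 = 138.
Deadweight loss = ½ · (201 - 138) · (328 - 244) = ½ · 63 · 84 = 2646.

2646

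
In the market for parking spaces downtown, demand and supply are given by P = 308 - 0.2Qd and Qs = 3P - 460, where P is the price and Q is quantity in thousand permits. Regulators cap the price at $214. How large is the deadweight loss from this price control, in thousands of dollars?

3110.4

Rearranging demand gives Qd = 1540 - 5P. Without the control the market clears where 1540 - 5P = 3P - 460, i.e. P* = 250 and Q* = 290.
The ceiling of 214 is below the equilibrium price 250, so it binds.
At P = 214: Qd = 1540 - 5·214 = 470 and Qs = 3·214 - 460 = 182.
Quantity traded falls to 182. At Q = 182 the demand price is (1540 - 182)/5 = 271.6 and the supply price is (460 + 182)/3 = 214.
Deadweight loss = ½ · (271.6 - 214) · (290 - 182) = ½ · 57.6 · 108 = 3110.4.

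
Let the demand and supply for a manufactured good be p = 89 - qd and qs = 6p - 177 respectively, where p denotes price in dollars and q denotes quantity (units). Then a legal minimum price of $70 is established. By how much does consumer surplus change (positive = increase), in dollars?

Rearranging demand gives qd = 89 - p. Without the control the market clears where 89 - p = 6p - 177, i.e. p* = 38 and q* = 51.
Since 70 > 38, the floor is binding.
At p = 70: qd = 89 - 70 = 19 and qs = 6·70 - 177 = 243.
Consumer surplus without the control is ½ · (89 - 38) · 51 = 1300.5.
With the floor, consumers buy 19 units at 70, so CS = ½ · (89 - 70) · 19 = 180.5.
Change in consumer surplus = 180.5 - 1300.5 = -1120.

-1120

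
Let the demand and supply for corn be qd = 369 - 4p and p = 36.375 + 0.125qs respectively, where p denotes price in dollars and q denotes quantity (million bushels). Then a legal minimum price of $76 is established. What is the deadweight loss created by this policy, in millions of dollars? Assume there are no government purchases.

Rearranging supply gives qs = 8p - 291. Equilibrium: 369 - 4p = 8p - 291, so 660 = 12p and p* = 55, q* = 149.
Since 76 > 55, the floor is binding.
At p = 76: qd = 369 - 4·76 = 65 and qs = 8·76 - 291 = 317.
Quantity traded falls to 65. At q = 65 the demand price is (369 - 65)/4 = 76 and the supply price is (291 + 65)/8 = 44.5.
Deadweight loss = ½ · (76 - 44.5) · (149 - 65) = ½ · 31.5 · 84 = 1323.

1323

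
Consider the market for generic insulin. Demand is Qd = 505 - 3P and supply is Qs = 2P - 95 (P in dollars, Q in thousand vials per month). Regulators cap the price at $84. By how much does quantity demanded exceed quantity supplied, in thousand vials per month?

Setting quantity demanded equal to quantity supplied, 505 - 3P = 2P - 95, gives P* = 120 and Q* = 145.
The ceiling of 84 is below the equilibrium price 120, so it binds.
At P = 84: Qd = 505 - 3·84 = 253 and Qs = 2·84 - 95 = 73.
Shortage = Qd - Qs = 253 - 73 = 180.

180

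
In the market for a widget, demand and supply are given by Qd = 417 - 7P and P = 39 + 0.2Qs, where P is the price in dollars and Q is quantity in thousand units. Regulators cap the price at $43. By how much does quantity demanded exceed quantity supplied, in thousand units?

Rearranging supply gives Qs = 5P - 195. In a free market, 417 - 7P = 5P - 195 gives the equilibrium P* = 51, Q* = 60.
Because the ceiling (43) lies below the market-clearing price, it is binding.
At P = 43: Qd = 417 - 7·43 = 116 and Qs = 5·43 - 195 = 20.
Shortage = Qd - Qs = 116 - 20 = 96.

96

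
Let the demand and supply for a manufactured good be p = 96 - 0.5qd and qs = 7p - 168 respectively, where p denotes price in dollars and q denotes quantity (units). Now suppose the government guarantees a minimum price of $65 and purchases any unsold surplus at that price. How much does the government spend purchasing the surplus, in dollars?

Rearranging demand gives qd = 192 - 2p. Setting quantity demanded equal to quantity supplied, 192 - 2p = 7p - 168, gives p* = 40 and q* = 112.
Because the floor (65) lies above the market-clearing price, it is binding.
At p = 65: qd = 192 - 2·65 = 62 and qs = 7·65 - 168 = 287.
Surplus = qs - qd = 225.
Government expenditure = surplus × support price = 225 × 65 = 14625.

14625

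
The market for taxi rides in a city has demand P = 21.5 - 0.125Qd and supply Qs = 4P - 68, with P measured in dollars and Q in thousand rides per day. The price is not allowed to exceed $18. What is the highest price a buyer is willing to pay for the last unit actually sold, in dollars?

Rearranging demand gives Qd = 172 - 8P. Setting quantity demanded equal to quantity supplied, 172 - 8P = 4P - 68, gives P* = 20 and Q* = 12.
The ceiling of 18 is below the equilibrium price 20, so it binds.
At P = 18: Qd = 172 - 8·18 = 28 and Qs = 4·18 - 68 = 4.
Only 4 units reach the market. On the demand curve, the marginal buyer's willingness to pay at Q = 4 is (172 - 4)/8 = 21.

21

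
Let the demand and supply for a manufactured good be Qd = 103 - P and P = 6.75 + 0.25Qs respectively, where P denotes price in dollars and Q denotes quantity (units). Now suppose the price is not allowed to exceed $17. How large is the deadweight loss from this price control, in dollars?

Rearranging supply gives Qs = 4P - 27. In a free market, 103 - P = 4P - 27 gives the equilibrium P* = 26, Q* = 77.
Because the ceiling (17) lies below the market-clearing price, it is binding.
At P = 17: Qd = 103 - 17 = 86 and Qs = 4·17 - 27 = 41.
Quantity traded falls to 41. At Q = 41 the demand price is 103 - 41 = 62 and the supply price is (27 + 41)/4 = 17.
Deadweight loss = ½ · (62 - 17) · (77 - 41) = ½ · 45 · 36 = 810.

810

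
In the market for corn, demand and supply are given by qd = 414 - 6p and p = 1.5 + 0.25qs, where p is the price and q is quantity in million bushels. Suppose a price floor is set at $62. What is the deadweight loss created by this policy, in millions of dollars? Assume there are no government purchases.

3000

Rearranging supply gives qs = 4p - 6. Equilibrium: 414 - 6p = 4p - 6, so 420 = 10p and p* = 42, q* = 162.
The floor of 62 is above the equilibrium price 42, so it binds.
At p = 62: qd = 414 - 6·62 = 42 and qs = 4·62 - 6 = 242.
Quantity traded falls to 42. At q = 42 the demand price is (414 - 42)/6 = 62 and the supply price is (6 + 42)/4 = 12.
Deadweight loss = ½ · (62 - 12) · (162 - 42) = ½ · 50 · 120 = 3000.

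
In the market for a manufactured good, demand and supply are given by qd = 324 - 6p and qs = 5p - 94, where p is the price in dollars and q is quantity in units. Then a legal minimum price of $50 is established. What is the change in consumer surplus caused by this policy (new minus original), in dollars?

In a free market, 324 - 6p = 5p - 94 gives the equilibrium p* = 38, q* = 96.
Since 50 > 38, the floor is binding.
At p = 50: qd = 324 - 6·50 = 24 and qs = 5·50 - 94 = 156.
Consumer surplus without the control is ½ · (54 - 38) · 96 = 768.
With the floor, consumers buy 24 units at 50, so CS = ½ · (54 - 50) · 24 = 48.
Change in consumer surplus = 48 - 768 = -720.

-720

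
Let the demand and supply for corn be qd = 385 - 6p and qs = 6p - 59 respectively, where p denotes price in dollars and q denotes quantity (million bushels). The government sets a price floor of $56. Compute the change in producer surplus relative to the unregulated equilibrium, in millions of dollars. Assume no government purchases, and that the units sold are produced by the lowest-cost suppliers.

-152

Setting quantity demanded equal to quantity supplied, 385 - 6p = 6p - 59, gives p* = 37 and q* = 163.
Since 56 > 37, the floor is binding.
At p = 56: qd = 385 - 6·56 = 49 and qs = 6·56 - 59 = 277.
Producer surplus without the control is ½ · (37 - 59/6) · 163 = 26569/12.
With the floor, 49 units are sold at 56. The supply price at q = 49 is 18, so PS = ½ · [(56 - 59/6) + (56 - 18)] · 49 = 24745/12.
Change in producer surplus = 24745/12 - 26569/12 = -152.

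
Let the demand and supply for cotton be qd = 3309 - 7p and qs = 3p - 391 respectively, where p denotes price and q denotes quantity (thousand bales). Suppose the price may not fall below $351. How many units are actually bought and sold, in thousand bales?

Equilibrium: 3309 - 7p = 3p - 391, so 3700 = 10p and p* = 370, q* = 719.
Since 351 is below p* = 370, the floor does not bind and the free-market outcome prevails.

719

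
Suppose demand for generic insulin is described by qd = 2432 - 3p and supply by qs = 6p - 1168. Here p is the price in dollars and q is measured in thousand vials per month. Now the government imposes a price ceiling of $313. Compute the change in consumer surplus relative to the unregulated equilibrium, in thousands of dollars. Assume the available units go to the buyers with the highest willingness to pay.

Equilibrium: 2432 - 3p = 6p - 1168, so 3600 = 9p and p* = 400, q* = 1232.
Because the ceiling (313) lies below the market-clearing price, it is binding.
At p = 313: qd = 2432 - 3·313 = 1493 and qs = 6·313 - 1168 = 710.
Consumer surplus without the control is ½ · (2432/3 - 400) · 1232 = 758912/3.
With the ceiling, 710 units are sold at 313 (assume they go to the highest-value buyers). The demand price at q = 710 is 574, so CS = ½ · [(2432/3 - 313) + (574 - 313)] · 710 = 807980/3.
Change in consumer surplus = 807980/3 - 758912/3 = 16356.

16356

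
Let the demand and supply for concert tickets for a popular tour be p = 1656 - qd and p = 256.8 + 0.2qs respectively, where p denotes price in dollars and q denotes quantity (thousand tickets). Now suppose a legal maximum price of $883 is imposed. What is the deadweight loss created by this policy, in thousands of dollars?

0

Rearranging demand gives qd = 1656 - p; rearranging supply gives qs = 5p - 1284. Without the control the market clears where 1656 - p = 5p - 1284, i.e. p* = 490 and q* = 1166.
Since 883 is above p* = 490, the ceiling does not bind and the free-market outcome prevails.
Since the control does not bind, no trades are prevented and deadweight loss is zero.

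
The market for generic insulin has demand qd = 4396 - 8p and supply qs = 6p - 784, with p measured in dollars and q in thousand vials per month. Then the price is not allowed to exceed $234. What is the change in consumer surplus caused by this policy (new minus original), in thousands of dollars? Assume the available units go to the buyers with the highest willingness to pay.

In a free market, 4396 - 8p = 6p - 784 gives the equilibrium p* = 370, q* = 1436.
The ceiling of 234 is below the equilibrium price 370, so it binds.
At p = 234: qd = 4396 - 8·234 = 2524 and qs = 6·234 - 784 = 620.
Consumer surplus without the control is ½ · (549.5 - 370) · 1436 = 128881.
With the ceiling, 620 units are sold at 234 (assume they go to the highest-value buyers). The demand price at q = 620 is 472, so CS = ½ · [(549.5 - 234) + (472 - 234)] · 620 = 171585.
Change in consumer surplus = 171585 - 128881 = 42704.

42704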